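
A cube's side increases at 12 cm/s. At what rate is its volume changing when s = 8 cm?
2304 cm³/s

V = s³
dV/dt = 3s² · ds/dt = 3·8²·12 = 2304 cm³/s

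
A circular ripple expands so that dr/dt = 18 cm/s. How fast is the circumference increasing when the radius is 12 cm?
36π cm/s

C = 2πr
dC/dt = 2π · dr/dt = 2π · 18 = 36π cm/s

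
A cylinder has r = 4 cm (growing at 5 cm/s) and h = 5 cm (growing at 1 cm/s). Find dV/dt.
216π cm³/s

V = πr²h
dV/dt = 2πrh·dr/dt + πr²·dh/dt
= 2π(4)(5)(5) + π(4)²(1)
= 216π cm³/s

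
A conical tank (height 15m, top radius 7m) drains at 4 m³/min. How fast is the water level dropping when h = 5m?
36/(49π) ≈ 0.2339 m/min

r/h = 7/15, so r = (7/15)h
V = (1/3)πr²h = (1/3)π((7/15)h)²h = (49/675)πh³
dV/dh = (49/225)πh²
dh/dt = (dV/dt)/(dV/dh) = -4/((49/225)π·5²) = -36/(49π) m/min
The level is dropping at 36/(49π) ≈ 0.2339 m/min.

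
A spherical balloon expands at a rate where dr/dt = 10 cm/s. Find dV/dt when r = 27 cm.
29160π cm³/s

V = (4/3)πr³
dV/dt = dV/dr · dr/dt = 4πr² · 10
At r = 27: dV/dt = 29160π cm³/s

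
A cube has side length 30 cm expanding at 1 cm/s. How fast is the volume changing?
2700 cm³/s

V = s³
dV/dt = 3s² · ds/dt = 3·30²·1 = 2700 cm³/s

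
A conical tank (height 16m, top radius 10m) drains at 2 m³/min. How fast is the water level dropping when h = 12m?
8/(225π) ≈ 0.01132 m/min

r/h = 10/16, so r = (5/8)h
V = (1/3)πr²h = (1/3)π((5/8)h)²h = (25/192)πh³
dV/dh = (25/64)πh²
dh/dt = (dV/dt)/(dV/dh) = -2/((25/64)π·12²) = -8/(225π) m/min
The level is dropping at 8/(225π) ≈ 0.01132 m/min.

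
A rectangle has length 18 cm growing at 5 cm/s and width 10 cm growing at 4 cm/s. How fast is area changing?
122 cm²/s

A = lw
dA/dt = w·dl/dt + l·dw/dt = 10·5 + 18·4 = 122 cm²/s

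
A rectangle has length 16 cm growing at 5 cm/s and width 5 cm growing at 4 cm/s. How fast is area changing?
89 cm²/s

A = lw
dA/dt = w·dl/dt + l·dw/dt = 5·5 + 16·4 = 89 cm²/s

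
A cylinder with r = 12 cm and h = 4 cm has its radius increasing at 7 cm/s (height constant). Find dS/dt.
392π cm²/s

S = 2πrh + 2πr² (lateral + bases)
dS/dt = (2πh + 4πr)·dr/dt = (2π·4 + 4π·12)·7
= 392π cm²/s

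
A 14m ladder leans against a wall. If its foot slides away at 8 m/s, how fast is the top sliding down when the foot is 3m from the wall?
24√187/187 ≈ 1.755 m/s

x² + y² = 14²
2x·dx/dt + 2y·dy/dt = 0
dy/dt = -x/y · dx/dt = -3/√187 · 8 = -24√187/187 m/s
The top is descending at 24√187/187 ≈ 1.755 m/s.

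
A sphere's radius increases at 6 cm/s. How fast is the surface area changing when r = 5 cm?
240π cm²/s

S = 4πr²
dS/dt = dS/dr · dr/dt = 8πr · 6
At r = 5: dS/dt = 240π cm²/s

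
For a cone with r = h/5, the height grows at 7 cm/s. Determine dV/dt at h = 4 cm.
112π/25 cm³/s

V = (1/3)π(h/5)²h = πh³/75
dV/dt = πh²/25 · 7
At h = 4: dV/dt = 112π/25 cm³/s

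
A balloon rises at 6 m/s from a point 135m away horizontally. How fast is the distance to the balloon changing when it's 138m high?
276√4141/4141 ≈ 4.289 m/s

z² = 135² + y²
z = √(135² + 138²) = 3√4141
dz/dt = y/z · dy/dt = 138/(3√4141) · 6 = 276√4141/4141 ≈ 4.289 m/s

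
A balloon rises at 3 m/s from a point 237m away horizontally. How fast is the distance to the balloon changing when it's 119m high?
357√70330/70330 ≈ 1.346 m/s

z² = 237² + y²
z = √(237² + 119²) = √70330
dz/dt = y/z · dy/dt = 119/√70330 · 3 = 357√70330/70330 ≈ 1.346 m/s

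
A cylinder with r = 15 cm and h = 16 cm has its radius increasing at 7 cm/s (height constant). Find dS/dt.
644π cm²/s

S = 2πrh + 2πr² (lateral + bases)
dS/dt = (2πh + 4πr)·dr/dt = (2π·16 + 4π·15)·7
= 644π cm²/s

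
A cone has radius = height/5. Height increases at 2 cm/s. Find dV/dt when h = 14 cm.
392π/25 cm³/s

V = (1/3)π(h/5)²h = πh³/75
dV/dt = πh²/25 · 2
At h = 14: dV/dt = 392π/25 cm³/s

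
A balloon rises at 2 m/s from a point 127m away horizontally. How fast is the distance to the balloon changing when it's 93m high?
93√24778/12389 ≈ 1.182 m/s

z² = 127² + y²
z = √(127² + 93²) = √24778
dz/dt = y/z · dy/dt = 93/√24778 · 2 = 93√24778/12389 ≈ 1.182 m/s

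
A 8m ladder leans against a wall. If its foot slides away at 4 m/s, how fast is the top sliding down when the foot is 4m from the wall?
4√3/3 ≈ 2.309 m/s

x² + y² = 8²
2x·dx/dt + 2y·dy/dt = 0
dy/dt = -x/y · dx/dt = -4/(4√3) · 4 = -4√3/3 m/s
The top is descending at 4√3/3 ≈ 2.309 m/s.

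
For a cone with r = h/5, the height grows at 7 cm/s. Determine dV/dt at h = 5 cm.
7π cm³/s

V = (1/3)π(h/5)²h = πh³/75
dV/dt = πh²/25 · 7
At h = 5: dV/dt = 7π cm³/s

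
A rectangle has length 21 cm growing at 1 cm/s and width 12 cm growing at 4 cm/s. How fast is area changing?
96 cm²/s

A = lw
dA/dt = w·dl/dt + l·dw/dt = 12·1 + 21·4 = 96 cm²/s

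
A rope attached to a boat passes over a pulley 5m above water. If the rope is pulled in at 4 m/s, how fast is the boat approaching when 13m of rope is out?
13/3 ≈ 4.333 m/s

rope² = x² + 5²
x = √(13² - 5²) = 12
dx/dt = (rope/x) · d(rope)/dt = (13/12) · (-4) = -13/3 m/s
The boat approaches at 13/3 ≈ 4.333 m/s.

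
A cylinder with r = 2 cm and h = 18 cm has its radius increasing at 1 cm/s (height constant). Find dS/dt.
44π cm²/s

S = 2πrh + 2πr² (lateral + bases)
dS/dt = (2πh + 4πr)·dr/dt = (2π·18 + 4π·2)·1
= 44π cm²/s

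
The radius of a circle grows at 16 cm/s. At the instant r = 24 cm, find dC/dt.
32π cm/s

C = 2πr
dC/dt = 2π · dr/dt = 2π · 16 = 32π cm/s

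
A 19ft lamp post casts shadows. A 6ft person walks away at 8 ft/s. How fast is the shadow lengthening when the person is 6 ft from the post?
48/13 ft/s

By similar triangles: 19/(x+s) = 6/s
Solving: s = 6x/13
ds/dt = 6/13 · dx/dt = 6/13 · 8 = 48/13 ft/s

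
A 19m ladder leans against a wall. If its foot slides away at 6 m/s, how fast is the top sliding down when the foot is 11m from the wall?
11√15/10 ≈ 4.26 m/s

x² + y² = 19²
2x·dx/dt + 2y·dy/dt = 0
dy/dt = -x/y · dx/dt = -11/(4√15) · 6 = -11√15/10 m/s
The top is descending at 11√15/10 ≈ 4.26 m/s.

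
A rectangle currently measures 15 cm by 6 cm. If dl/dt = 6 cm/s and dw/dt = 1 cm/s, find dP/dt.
14 cm/s

P = 2(l + w)
dP/dt = 2(dl/dt + dw/dt) = 2(6 + 1) = 14 cm/s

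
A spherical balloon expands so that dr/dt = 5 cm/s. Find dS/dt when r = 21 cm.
840π cm²/s

S = 4πr²
dS/dt = dS/dr · dr/dt = 8πr · 5
At r = 21: dS/dt = 840π cm²/s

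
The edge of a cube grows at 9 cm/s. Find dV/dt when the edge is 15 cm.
6075 cm³/s

V = s³
dV/dt = 3s² · ds/dt = 3·15²·9 = 6075 cm³/s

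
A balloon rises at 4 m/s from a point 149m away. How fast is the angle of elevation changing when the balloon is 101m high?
0.018394 rad/s

tan(θ) = y/149
sec²(θ) · dθ/dt = (1/149) · dy/dt
dθ/dt = cos²(θ)/149 · 4 = 149/(149² + 101²) · 4
dθ/dt = 0.018394 rad/s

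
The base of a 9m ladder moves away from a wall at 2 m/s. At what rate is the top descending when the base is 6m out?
4√5/5 ≈ 1.789 m/s

x² + y² = 9²
2x·dx/dt + 2y·dy/dt = 0
dy/dt = -x/y · dx/dt = -6/(3√5) · 2 = -4√5/5 m/s
The top is descending at 4√5/5 ≈ 1.789 m/s.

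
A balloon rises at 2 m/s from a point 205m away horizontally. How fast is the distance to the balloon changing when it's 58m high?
116√45389/45389 ≈ 0.5445 m/s

z² = 205² + y²
z = √(205² + 58²) = √45389
dz/dt = y/z · dy/dt = 58/√45389 · 2 = 116√45389/45389 ≈ 0.5445 m/s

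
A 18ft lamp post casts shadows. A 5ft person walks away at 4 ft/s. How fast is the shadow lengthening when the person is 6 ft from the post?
20/13 ft/s

By similar triangles: 18/(x+s) = 5/s
Solving: s = 5x/13
ds/dt = 5/13 · dx/dt = 5/13 · 4 = 20/13 ft/s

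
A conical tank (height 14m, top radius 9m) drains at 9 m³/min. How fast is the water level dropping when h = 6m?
49/(81π) ≈ 0.1926 m/min

r/h = 9/14, so r = (9/14)h
V = (1/3)πr²h = (1/3)π((9/14)h)²h = (27/196)πh³
dV/dh = (81/196)πh²
dh/dt = (dV/dt)/(dV/dh) = -9/((81/196)π·6²) = -49/(81π) m/min
The level is dropping at 49/(81π) ≈ 0.1926 m/min.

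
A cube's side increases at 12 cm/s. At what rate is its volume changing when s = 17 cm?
10404 cm³/s

V = s³
dV/dt = 3s² · ds/dt = 3·17²·12 = 10404 cm³/s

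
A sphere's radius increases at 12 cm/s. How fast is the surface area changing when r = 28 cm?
2688π cm²/s

S = 4πr²
dS/dt = dS/dr · dr/dt = 8πr · 12
At r = 28: dS/dt = 2688π cm²/s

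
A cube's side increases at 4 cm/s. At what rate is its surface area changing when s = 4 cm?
192 cm²/s

A = 6s²
dA/dt = 12s · ds/dt = 12·4·4 = 192 cm²/s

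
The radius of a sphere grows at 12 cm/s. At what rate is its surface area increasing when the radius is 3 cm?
288π cm²/s

S = 4πr²
dS/dt = dS/dr · dr/dt = 8πr · 12
At r = 3: dS/dt = 288π cm²/s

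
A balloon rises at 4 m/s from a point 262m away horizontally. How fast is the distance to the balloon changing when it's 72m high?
144√18457/18457 ≈ 1.06 m/s

z² = 262² + y²
z = √(262² + 72²) = 2√18457
dz/dt = y/z · dy/dt = 72/(2√18457) · 4 = 144√18457/18457 ≈ 1.06 m/s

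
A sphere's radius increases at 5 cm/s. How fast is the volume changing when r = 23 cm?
10580π cm³/s

V = (4/3)πr³
dV/dt = dV/dr · dr/dt = 4πr² · 5
At r = 23: dV/dt = 10580π cm³/s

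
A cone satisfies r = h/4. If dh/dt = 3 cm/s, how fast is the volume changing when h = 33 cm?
3267π/16 cm³/s

V = (1/3)π(h/4)²h = πh³/48
dV/dt = πh²/16 · 3
At h = 33: dV/dt = 3267π/16 cm³/s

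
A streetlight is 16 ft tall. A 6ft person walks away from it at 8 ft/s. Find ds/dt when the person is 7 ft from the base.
24/5 ft/s

By similar triangles: 16/(x+s) = 6/s
Solving: s = 6x/10
ds/dt = 6/10 · dx/dt = 3/5 · 8 = 24/5 ft/s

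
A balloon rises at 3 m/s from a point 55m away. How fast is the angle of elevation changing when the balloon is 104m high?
0.011921 rad/s

tan(θ) = y/55
sec²(θ) · dθ/dt = (1/55) · dy/dt
dθ/dt = cos²(θ)/55 · 3 = 55/(55² + 104²) · 3
dθ/dt = 0.011921 rad/s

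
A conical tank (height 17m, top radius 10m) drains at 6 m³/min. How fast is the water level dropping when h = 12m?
289/(2400π) ≈ 0.03833 m/min

r/h = 10/17, so r = (10/17)h
V = (1/3)πr²h = (1/3)π((10/17)h)²h = (100/867)πh³
dV/dh = (100/289)πh²
dh/dt = (dV/dt)/(dV/dh) = -6/((100/289)π·12²) = -289/(2400π) m/min
The level is dropping at 289/(2400π) ≈ 0.03833 m/min.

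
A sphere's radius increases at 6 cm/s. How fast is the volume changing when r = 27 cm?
17496π cm³/s

V = (4/3)πr³
dV/dt = dV/dr · dr/dt = 4πr² · 6
At r = 27: dV/dt = 17496π cm³/s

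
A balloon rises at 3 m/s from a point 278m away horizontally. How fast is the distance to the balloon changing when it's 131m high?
393√94445/94445 ≈ 1.279 m/s

z² = 278² + y²
z = √(278² + 131²) = √94445
dz/dt = y/z · dy/dt = 131/√94445 · 3 = 393√94445/94445 ≈ 1.279 m/s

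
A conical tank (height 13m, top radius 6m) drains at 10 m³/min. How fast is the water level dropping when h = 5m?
169/(90π) ≈ 0.5977 m/min

r/h = 6/13, so r = (6/13)h
V = (1/3)πr²h = (1/3)π((6/13)h)²h = (12/169)πh³
dV/dh = (36/169)πh²
dh/dt = (dV/dt)/(dV/dh) = -10/((36/169)π·5²) = -169/(90π) m/min
The level is dropping at 169/(90π) ≈ 0.5977 m/min.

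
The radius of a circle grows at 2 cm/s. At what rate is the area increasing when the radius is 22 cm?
88π cm²/s

A = πr²
dA/dt = 2πr · dr/dt = 2π(22)(2) = 88π cm²/s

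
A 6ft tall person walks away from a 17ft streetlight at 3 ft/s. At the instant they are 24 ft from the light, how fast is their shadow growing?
18/11 ft/s

By similar triangles: 17/(x+s) = 6/s
Solving: s = 6x/11
ds/dt = 6/11 · dx/dt = 6/11 · 3 = 18/11 ft/s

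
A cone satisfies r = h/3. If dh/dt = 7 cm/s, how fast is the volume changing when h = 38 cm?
10108π/9 cm³/s

V = (1/3)π(h/3)²h = πh³/27
dV/dt = πh²/9 · 7
At h = 38: dV/dt = 10108π/9 cm³/s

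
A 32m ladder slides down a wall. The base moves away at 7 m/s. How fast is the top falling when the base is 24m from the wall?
3√7 ≈ 7.937 m/s

x² + y² = 32²
2x·dx/dt + 2y·dy/dt = 0
dy/dt = -x/y · dx/dt = -24/(8√7) · 7 = -3√7 m/s
The top is descending at 3√7 ≈ 7.937 m/s.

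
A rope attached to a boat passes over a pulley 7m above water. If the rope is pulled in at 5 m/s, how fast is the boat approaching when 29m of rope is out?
145√22/132 ≈ 5.152 m/s

rope² = x² + 7²
x = √(29² - 7²) = 6√22
dx/dt = (rope/x) · d(rope)/dt = (29/(6√22)) · (-5) = -145√22/132 m/s
The boat approaches at 145√22/132 ≈ 5.152 m/s.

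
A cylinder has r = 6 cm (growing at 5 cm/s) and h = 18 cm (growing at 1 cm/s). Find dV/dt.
1116π cm³/s

V = πr²h
dV/dt = 2πrh·dr/dt + πr²·dh/dt
= 2π(6)(18)(5) + π(6)²(1)
= 1116π cm³/s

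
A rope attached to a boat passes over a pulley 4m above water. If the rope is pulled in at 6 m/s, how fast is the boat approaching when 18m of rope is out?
54√77/77 ≈ 6.154 m/s

rope² = x² + 4²
x = √(18² - 4²) = 2√77
dx/dt = (rope/x) · d(rope)/dt = (18/(2√77)) · (-6) = -54√77/77 m/s
The boat approaches at 54√77/77 ≈ 6.154 m/s.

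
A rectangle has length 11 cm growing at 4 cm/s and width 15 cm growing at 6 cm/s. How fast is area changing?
126 cm²/s

A = lw
dA/dt = w·dl/dt + l·dw/dt = 15·4 + 11·6 = 126 cm²/s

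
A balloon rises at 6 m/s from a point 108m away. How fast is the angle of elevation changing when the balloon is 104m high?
0.028826 rad/s

tan(θ) = y/108
sec²(θ) · dθ/dt = (1/108) · dy/dt
dθ/dt = cos²(θ)/108 · 6 = 108/(108² + 104²) · 6
dθ/dt = 0.028826 rad/s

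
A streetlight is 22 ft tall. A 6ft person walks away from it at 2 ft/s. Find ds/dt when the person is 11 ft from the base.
3/4 ft/s

By similar triangles: 22/(x+s) = 6/s
Solving: s = 6x/16
ds/dt = 6/16 · dx/dt = 3/8 · 2 = 3/4 ft/s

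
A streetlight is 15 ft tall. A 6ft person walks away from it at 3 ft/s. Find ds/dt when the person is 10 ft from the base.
2 ft/s

By similar triangles: 15/(x+s) = 6/s
Solving: s = 6x/9
ds/dt = 6/9 · dx/dt = 2/3 · 3 = 2 ft/s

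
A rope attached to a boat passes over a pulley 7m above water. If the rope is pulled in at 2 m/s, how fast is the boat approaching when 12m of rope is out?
24√95/95 ≈ 2.462 m/s

rope² = x² + 7²
x = √(12² - 7²) = √95
dx/dt = (rope/x) · d(rope)/dt = (12/√95) · (-2) = -24√95/95 m/s
The boat approaches at 24√95/95 ≈ 2.462 m/s.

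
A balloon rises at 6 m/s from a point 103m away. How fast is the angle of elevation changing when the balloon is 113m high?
0.026435 rad/s

tan(θ) = y/103
sec²(θ) · dθ/dt = (1/103) · dy/dt
dθ/dt = cos²(θ)/103 · 6 = 103/(103² + 113²) · 6
dθ/dt = 0.026435 rad/s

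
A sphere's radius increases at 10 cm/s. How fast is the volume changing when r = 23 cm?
21160π cm³/s

V = (4/3)πr³
dV/dt = dV/dr · dr/dt = 4πr² · 10
At r = 23: dV/dt = 21160π cm³/s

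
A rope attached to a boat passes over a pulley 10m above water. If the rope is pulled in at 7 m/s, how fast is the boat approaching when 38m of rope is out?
19√21/12 ≈ 7.256 m/s

rope² = x² + 10²
x = √(38² - 10²) = 8√21
dx/dt = (rope/x) · d(rope)/dt = (38/(8√21)) · (-7) = -19√21/12 m/s
The boat approaches at 19√21/12 ≈ 7.256 m/s.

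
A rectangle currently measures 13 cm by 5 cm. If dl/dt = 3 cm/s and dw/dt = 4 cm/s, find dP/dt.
14 cm/s

P = 2(l + w)
dP/dt = 2(dl/dt + dw/dt) = 2(3 + 4) = 14 cm/s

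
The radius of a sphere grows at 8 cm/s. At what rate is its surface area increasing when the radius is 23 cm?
1472π cm²/s

S = 4πr²
dS/dt = dS/dr · dr/dt = 8πr · 8
At r = 23: dS/dt = 1472π cm²/s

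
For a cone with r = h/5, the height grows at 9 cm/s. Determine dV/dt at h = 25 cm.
225π cm³/s

V = (1/3)π(h/5)²h = πh³/75
dV/dt = πh²/25 · 9
At h = 25: dV/dt = 225π cm³/s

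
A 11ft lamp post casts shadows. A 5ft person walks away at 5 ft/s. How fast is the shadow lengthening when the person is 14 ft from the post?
25/6 ft/s

By similar triangles: 11/(x+s) = 5/s
Solving: s = 5x/6
ds/dt = 5/6 · dx/dt = 5/6 · 5 = 25/6 ft/s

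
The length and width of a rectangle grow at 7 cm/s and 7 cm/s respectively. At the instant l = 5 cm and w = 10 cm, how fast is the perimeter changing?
28 cm/s

P = 2(l + w)
dP/dt = 2(dl/dt + dw/dt) = 2(7 + 7) = 28 cm/s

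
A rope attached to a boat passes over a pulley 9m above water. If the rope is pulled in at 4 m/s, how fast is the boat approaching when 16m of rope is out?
64√7/35 ≈ 4.838 m/s

rope² = x² + 9²
x = √(16² - 9²) = 5√7
dx/dt = (rope/x) · d(rope)/dt = (16/(5√7)) · (-4) = -64√7/35 m/s
The boat approaches at 64√7/35 ≈ 4.838 m/s.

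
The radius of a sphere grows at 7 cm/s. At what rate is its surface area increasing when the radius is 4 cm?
224π cm²/s

S = 4πr²
dS/dt = dS/dr · dr/dt = 8πr · 7
At r = 4: dS/dt = 224π cm²/s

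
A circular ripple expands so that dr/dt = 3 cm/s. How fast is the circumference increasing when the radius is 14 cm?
6π cm/s

C = 2πr
dC/dt = 2π · dr/dt = 2π · 3 = 6π cm/s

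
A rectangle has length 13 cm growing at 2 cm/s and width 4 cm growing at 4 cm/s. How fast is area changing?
60 cm²/s

A = lw
dA/dt = w·dl/dt + l·dw/dt = 4·2 + 13·4 = 60 cm²/s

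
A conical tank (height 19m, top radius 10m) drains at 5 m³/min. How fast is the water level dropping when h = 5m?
361/(500π) ≈ 0.2298 m/min

r/h = 10/19, so r = (10/19)h
V = (1/3)πr²h = (1/3)π((10/19)h)²h = (100/1083)πh³
dV/dh = (100/361)πh²
dh/dt = (dV/dt)/(dV/dh) = -5/((100/361)π·5²) = -361/(500π) m/min
The level is dropping at 361/(500π) ≈ 0.2298 m/min.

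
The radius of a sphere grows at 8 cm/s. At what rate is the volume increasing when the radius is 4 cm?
512π cm³/s

V = (4/3)πr³
dV/dt = dV/dr · dr/dt = 4πr² · 8
At r = 4: dV/dt = 512π cm³/s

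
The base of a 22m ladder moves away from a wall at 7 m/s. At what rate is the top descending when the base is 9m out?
63√403/403 ≈ 3.138 m/s

x² + y² = 22²
2x·dx/dt + 2y·dy/dt = 0
dy/dt = -x/y · dx/dt = -9/√403 · 7 = -63√403/403 m/s
The top is descending at 63√403/403 ≈ 3.138 m/s.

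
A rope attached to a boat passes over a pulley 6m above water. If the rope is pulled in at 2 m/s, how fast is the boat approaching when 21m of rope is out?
14√5/15 ≈ 2.087 m/s

rope² = x² + 6²
x = √(21² - 6²) = 9√5
dx/dt = (rope/x) · d(rope)/dt = (21/(9√5)) · (-2) = -14√5/15 m/s
The boat approaches at 14√5/15 ≈ 2.087 m/s.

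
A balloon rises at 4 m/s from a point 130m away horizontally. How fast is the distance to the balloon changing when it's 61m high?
244√20621/20621 ≈ 1.699 m/s

z² = 130² + y²
z = √(130² + 61²) = √20621
dz/dt = y/z · dy/dt = 61/√20621 · 4 = 244√20621/20621 ≈ 1.699 m/s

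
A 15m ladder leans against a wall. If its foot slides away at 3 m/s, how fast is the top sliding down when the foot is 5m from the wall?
3√2/4 ≈ 1.061 m/s

x² + y² = 15²
2x·dx/dt + 2y·dy/dt = 0
dy/dt = -x/y · dx/dt = -5/(10√2) · 3 = -3√2/4 m/s
The top is descending at 3√2/4 ≈ 1.061 m/s.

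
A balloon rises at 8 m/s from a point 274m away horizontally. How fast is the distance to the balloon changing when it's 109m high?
872√86957/86957 ≈ 2.957 m/s

z² = 274² + y²
z = √(274² + 109²) = √86957
dz/dt = y/z · dy/dt = 109/√86957 · 8 = 872√86957/86957 ≈ 2.957 m/s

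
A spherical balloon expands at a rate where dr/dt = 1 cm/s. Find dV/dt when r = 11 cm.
484π cm³/s

V = (4/3)πr³
dV/dt = dV/dr · dr/dt = 4πr² · 1
At r = 11: dV/dt = 484π cm³/s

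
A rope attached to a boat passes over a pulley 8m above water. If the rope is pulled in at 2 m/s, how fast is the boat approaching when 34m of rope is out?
34√273/273 ≈ 2.058 m/s

rope² = x² + 8²
x = √(34² - 8²) = 2√273
dx/dt = (rope/x) · d(rope)/dt = (34/(2√273)) · (-2) = -34√273/273 m/s
The boat approaches at 34√273/273 ≈ 2.058 m/s.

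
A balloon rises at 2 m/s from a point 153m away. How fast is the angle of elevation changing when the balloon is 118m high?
0.008197 rad/s

tan(θ) = y/153
sec²(θ) · dθ/dt = (1/153) · dy/dt
dθ/dt = cos²(θ)/153 · 2 = 153/(153² + 118²) · 2
dθ/dt = 0.008197 rad/s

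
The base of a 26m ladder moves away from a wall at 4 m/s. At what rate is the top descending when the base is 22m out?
11√3/3 ≈ 6.351 m/s

x² + y² = 26²
2x·dx/dt + 2y·dy/dt = 0
dy/dt = -x/y · dx/dt = -22/(8√3) · 4 = -11√3/3 m/s
The top is descending at 11√3/3 ≈ 6.351 m/s.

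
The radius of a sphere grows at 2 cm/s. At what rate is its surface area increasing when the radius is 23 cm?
368π cm²/s

S = 4πr²
dS/dt = dS/dr · dr/dt = 8πr · 2
At r = 23: dS/dt = 368π cm²/s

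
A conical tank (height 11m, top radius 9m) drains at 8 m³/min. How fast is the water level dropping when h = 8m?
121/(648π) ≈ 0.05944 m/min

r/h = 9/11, so r = (9/11)h
V = (1/3)πr²h = (1/3)π((9/11)h)²h = (27/121)πh³
dV/dh = (81/121)πh²
dh/dt = (dV/dt)/(dV/dh) = -8/((81/121)π·8²) = -121/(648π) m/min
The level is dropping at 121/(648π) ≈ 0.05944 m/min.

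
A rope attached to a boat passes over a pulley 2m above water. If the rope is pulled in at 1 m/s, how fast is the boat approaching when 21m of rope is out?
21√437/437 ≈ 1.005 m/s

rope² = x² + 2²
x = √(21² - 2²) = √437
dx/dt = (rope/x) · d(rope)/dt = (21/√437) · (-1) = -21√437/437 m/s
The boat approaches at 21√437/437 ≈ 1.005 m/s.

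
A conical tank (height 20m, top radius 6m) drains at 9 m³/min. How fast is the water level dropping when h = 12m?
25/(36π) ≈ 0.221 m/min

r/h = 6/20, so r = (3/10)h
V = (1/3)πr²h = (1/3)π((3/10)h)²h = (3/100)πh³
dV/dh = (9/100)πh²
dh/dt = (dV/dt)/(dV/dh) = -9/((9/100)π·12²) = -25/(36π) m/min
The level is dropping at 25/(36π) ≈ 0.221 m/min.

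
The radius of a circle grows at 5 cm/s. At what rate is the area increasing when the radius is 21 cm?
210π cm²/s

A = πr²
dA/dt = 2πr · dr/dt = 2π(21)(5) = 210π cm²/s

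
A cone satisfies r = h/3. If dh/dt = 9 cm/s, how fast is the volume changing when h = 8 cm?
64π cm³/s

V = (1/3)π(h/3)²h = πh³/27
dV/dt = πh²/9 · 9
At h = 8: dV/dt = 64π cm³/s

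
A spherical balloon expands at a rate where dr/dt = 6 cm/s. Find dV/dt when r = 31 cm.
23064π cm³/s

V = (4/3)πr³
dV/dt = dV/dr · dr/dt = 4πr² · 6
At r = 31: dV/dt = 23064π cm³/s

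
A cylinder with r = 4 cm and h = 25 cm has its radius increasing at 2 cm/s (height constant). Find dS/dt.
132π cm²/s

S = 2πrh + 2πr² (lateral + bases)
dS/dt = (2πh + 4πr)·dr/dt = (2π·25 + 4π·4)·2
= 132π cm²/s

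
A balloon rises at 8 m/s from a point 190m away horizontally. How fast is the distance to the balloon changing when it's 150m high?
60√586/293 ≈ 4.957 m/s

z² = 190² + y²
z = √(190² + 150²) = 10√586
dz/dt = y/z · dy/dt = 150/(10√586) · 8 = 60√586/293 ≈ 4.957 m/s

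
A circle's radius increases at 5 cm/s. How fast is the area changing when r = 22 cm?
220π cm²/s

A = πr²
dA/dt = 2πr · dr/dt = 2π(22)(5) = 220π cm²/s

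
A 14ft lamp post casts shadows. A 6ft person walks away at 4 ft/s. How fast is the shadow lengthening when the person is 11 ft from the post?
3 ft/s

By similar triangles: 14/(x+s) = 6/s
Solving: s = 6x/8
ds/dt = 6/8 · dx/dt = 3/4 · 4 = 3 ft/s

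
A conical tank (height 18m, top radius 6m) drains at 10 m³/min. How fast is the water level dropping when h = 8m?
45/(32π) ≈ 0.4476 m/min

r/h = 6/18, so r = (1/3)h
V = (1/3)πr²h = (1/3)π((1/3)h)²h = (1/27)πh³
dV/dh = (1/9)πh²
dh/dt = (dV/dt)/(dV/dh) = -10/((1/9)π·8²) = -45/(32π) m/min
The level is dropping at 45/(32π) ≈ 0.4476 m/min.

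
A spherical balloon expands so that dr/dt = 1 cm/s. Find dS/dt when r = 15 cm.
120π cm²/s

S = 4πr²
dS/dt = dS/dr · dr/dt = 8πr · 1
At r = 15: dS/dt = 120π cm²/s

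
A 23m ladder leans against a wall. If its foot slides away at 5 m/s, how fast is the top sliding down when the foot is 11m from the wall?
55√102/204 ≈ 2.723 m/s

x² + y² = 23²
2x·dx/dt + 2y·dy/dt = 0
dy/dt = -x/y · dx/dt = -11/(2√102) · 5 = -55√102/204 m/s
The top is descending at 55√102/204 ≈ 2.723 m/s.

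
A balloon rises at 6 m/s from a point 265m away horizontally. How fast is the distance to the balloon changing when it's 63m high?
189√74194/37097 ≈ 1.388 m/s

z² = 265² + y²
z = √(265² + 63²) = √74194
dz/dt = y/z · dy/dt = 63/√74194 · 6 = 189√74194/37097 ≈ 1.388 m/s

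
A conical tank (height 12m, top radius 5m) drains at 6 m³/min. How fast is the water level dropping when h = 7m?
864/(1225π) ≈ 0.2245 m/min

r/h = 5/12, so r = (5/12)h
V = (1/3)πr²h = (1/3)π((5/12)h)²h = (25/432)πh³
dV/dh = (25/144)πh²
dh/dt = (dV/dt)/(dV/dh) = -6/((25/144)π·7²) = -864/(1225π) m/min
The level is dropping at 864/(1225π) ≈ 0.2245 m/min.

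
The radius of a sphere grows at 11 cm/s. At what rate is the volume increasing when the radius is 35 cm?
53900π cm³/s

V = (4/3)πr³
dV/dt = dV/dr · dr/dt = 4πr² · 11
At r = 35: dV/dt = 53900π cm³/s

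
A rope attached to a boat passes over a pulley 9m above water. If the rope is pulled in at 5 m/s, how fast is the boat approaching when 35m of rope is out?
175√286/572 ≈ 5.174 m/s

rope² = x² + 9²
x = √(35² - 9²) = 2√286
dx/dt = (rope/x) · d(rope)/dt = (35/(2√286)) · (-5) = -175√286/572 m/s
The boat approaches at 175√286/572 ≈ 5.174 m/s.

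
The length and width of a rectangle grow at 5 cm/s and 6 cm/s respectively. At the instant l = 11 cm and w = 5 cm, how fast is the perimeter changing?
22 cm/s

P = 2(l + w)
dP/dt = 2(dl/dt + dw/dt) = 2(5 + 6) = 22 cm/s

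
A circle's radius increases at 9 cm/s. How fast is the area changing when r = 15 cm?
270π cm²/s

A = πr²
dA/dt = 2πr · dr/dt = 2π(15)(9) = 270π cm²/s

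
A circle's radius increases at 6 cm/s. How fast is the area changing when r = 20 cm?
240π cm²/s

A = πr²
dA/dt = 2πr · dr/dt = 2π(20)(6) = 240π cm²/s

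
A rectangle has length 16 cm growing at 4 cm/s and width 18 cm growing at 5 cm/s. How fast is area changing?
152 cm²/s

A = lw
dA/dt = w·dl/dt + l·dw/dt = 18·4 + 16·5 = 152 cm²/s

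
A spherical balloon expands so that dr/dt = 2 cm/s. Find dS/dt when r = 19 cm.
304π cm²/s

S = 4πr²
dS/dt = dS/dr · dr/dt = 8πr · 2
At r = 19: dS/dt = 304π cm²/s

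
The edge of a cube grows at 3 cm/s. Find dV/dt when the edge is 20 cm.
3600 cm³/s

V = s³
dV/dt = 3s² · ds/dt = 3·20²·3 = 3600 cm³/s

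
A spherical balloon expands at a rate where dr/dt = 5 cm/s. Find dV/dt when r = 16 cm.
5120π cm³/s

V = (4/3)πr³
dV/dt = dV/dr · dr/dt = 4πr² · 5
At r = 16: dV/dt = 5120π cm³/s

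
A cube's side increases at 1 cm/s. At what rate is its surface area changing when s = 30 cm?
360 cm²/s

A = 6s²
dA/dt = 12s · ds/dt = 12·30·1 = 360 cm²/s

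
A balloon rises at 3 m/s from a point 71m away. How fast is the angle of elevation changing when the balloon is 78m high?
0.019146 rad/s

tan(θ) = y/71
sec²(θ) · dθ/dt = (1/71) · dy/dt
dθ/dt = cos²(θ)/71 · 3 = 71/(71² + 78²) · 3
dθ/dt = 0.019146 rad/s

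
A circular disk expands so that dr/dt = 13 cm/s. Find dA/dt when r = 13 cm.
338π cm²/s

A = πr²
dA/dt = 2πr · dr/dt = 2π(13)(13) = 338π cm²/s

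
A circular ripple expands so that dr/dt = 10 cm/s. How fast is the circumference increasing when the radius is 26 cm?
20π cm/s

C = 2πr
dC/dt = 2π · dr/dt = 2π · 10 = 20π cm/s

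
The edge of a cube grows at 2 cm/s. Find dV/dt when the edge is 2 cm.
24 cm³/s

V = s³
dV/dt = 3s² · ds/dt = 3·2²·2 = 24 cm³/s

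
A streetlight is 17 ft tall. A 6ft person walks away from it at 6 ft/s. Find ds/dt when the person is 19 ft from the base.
36/11 ft/s

By similar triangles: 17/(x+s) = 6/s
Solving: s = 6x/11
ds/dt = 6/11 · dx/dt = 6/11 · 6 = 36/11 ft/s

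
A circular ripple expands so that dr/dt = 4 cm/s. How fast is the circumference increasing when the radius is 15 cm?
8π cm/s

C = 2πr
dC/dt = 2π · dr/dt = 2π · 4 = 8π cm/s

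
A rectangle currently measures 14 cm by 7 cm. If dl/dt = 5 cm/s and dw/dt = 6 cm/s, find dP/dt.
22 cm/s

P = 2(l + w)
dP/dt = 2(dl/dt + dw/dt) = 2(5 + 6) = 22 cm/s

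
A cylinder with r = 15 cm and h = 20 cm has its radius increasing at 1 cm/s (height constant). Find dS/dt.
100π cm²/s

S = 2πrh + 2πr² (lateral + bases)
dS/dt = (2πh + 4πr)·dr/dt = (2π·20 + 4π·15)·1
= 100π cm²/s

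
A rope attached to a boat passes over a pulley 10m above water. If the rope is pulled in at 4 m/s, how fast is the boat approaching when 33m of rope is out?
132√989/989 ≈ 4.197 m/s

rope² = x² + 10²
x = √(33² - 10²) = √989
dx/dt = (rope/x) · d(rope)/dt = (33/√989) · (-4) = -132√989/989 m/s
The boat approaches at 132√989/989 ≈ 4.197 m/s.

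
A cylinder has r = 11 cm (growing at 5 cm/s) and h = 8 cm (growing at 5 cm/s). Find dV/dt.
1485π cm³/s

V = πr²h
dV/dt = 2πrh·dr/dt + πr²·dh/dt
= 2π(11)(8)(5) + π(11)²(5)
= 1485π cm³/s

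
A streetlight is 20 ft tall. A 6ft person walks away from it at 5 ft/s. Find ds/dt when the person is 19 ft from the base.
15/7 ft/s

By similar triangles: 20/(x+s) = 6/s
Solving: s = 6x/14
ds/dt = 6/14 · dx/dt = 3/7 · 5 = 15/7 ft/s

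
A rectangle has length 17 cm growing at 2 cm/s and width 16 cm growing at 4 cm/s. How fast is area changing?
100 cm²/s

A = lw
dA/dt = w·dl/dt + l·dw/dt = 16·2 + 17·4 = 100 cm²/s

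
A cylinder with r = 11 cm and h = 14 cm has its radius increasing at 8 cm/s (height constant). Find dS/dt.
576π cm²/s

S = 2πrh + 2πr² (lateral + bases)
dS/dt = (2πh + 4πr)·dr/dt = (2π·14 + 4π·11)·8
= 576π cm²/s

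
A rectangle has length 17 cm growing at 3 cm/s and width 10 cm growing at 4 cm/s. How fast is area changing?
98 cm²/s

A = lw
dA/dt = w·dl/dt + l·dw/dt = 10·3 + 17·4 = 98 cm²/s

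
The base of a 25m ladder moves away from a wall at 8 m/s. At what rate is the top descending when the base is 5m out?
2√6/3 ≈ 1.633 m/s

x² + y² = 25²
2x·dx/dt + 2y·dy/dt = 0
dy/dt = -x/y · dx/dt = -5/(10√6) · 8 = -2√6/3 m/s
The top is descending at 2√6/3 ≈ 1.633 m/s.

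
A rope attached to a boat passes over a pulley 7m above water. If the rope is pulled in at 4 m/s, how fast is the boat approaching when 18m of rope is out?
72√11/55 ≈ 4.342 m/s

rope² = x² + 7²
x = √(18² - 7²) = 5√11
dx/dt = (rope/x) · d(rope)/dt = (18/(5√11)) · (-4) = -72√11/55 m/s
The boat approaches at 72√11/55 ≈ 4.342 m/s.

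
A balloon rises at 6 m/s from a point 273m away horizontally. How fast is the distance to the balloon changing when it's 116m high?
696√87985/87985 ≈ 2.346 m/s

z² = 273² + y²
z = √(273² + 116²) = √87985
dz/dt = y/z · dy/dt = 116/√87985 · 6 = 696√87985/87985 ≈ 2.346 m/s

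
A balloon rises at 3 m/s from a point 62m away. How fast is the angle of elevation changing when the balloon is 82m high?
0.0176 rad/s

tan(θ) = y/62
sec²(θ) · dθ/dt = (1/62) · dy/dt
dθ/dt = cos²(θ)/62 · 3 = 62/(62² + 82²) · 3
dθ/dt = 0.0176 rad/s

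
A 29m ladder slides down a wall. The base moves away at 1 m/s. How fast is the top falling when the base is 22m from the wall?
22√357/357 ≈ 1.164 m/s

x² + y² = 29²
2x·dx/dt + 2y·dy/dt = 0
dy/dt = -x/y · dx/dt = -22/√357 · 1 = -22√357/357 m/s
The top is descending at 22√357/357 ≈ 1.164 m/s.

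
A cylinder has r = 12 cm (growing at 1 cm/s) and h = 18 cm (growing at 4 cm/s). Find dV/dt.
1008π cm³/s

V = πr²h
dV/dt = 2πrh·dr/dt + πr²·dh/dt
= 2π(12)(18)(1) + π(12)²(4)
= 1008π cm³/s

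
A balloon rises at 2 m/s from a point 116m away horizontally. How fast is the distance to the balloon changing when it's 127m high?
254√29585/29585 ≈ 1.477 m/s

z² = 116² + y²
z = √(116² + 127²) = √29585
dz/dt = y/z · dy/dt = 127/√29585 · 2 = 254√29585/29585 ≈ 1.477 m/s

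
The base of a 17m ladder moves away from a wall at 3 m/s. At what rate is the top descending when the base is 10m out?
10√21/21 ≈ 2.182 m/s

x² + y² = 17²
2x·dx/dt + 2y·dy/dt = 0
dy/dt = -x/y · dx/dt = -10/(3√21) · 3 = -10√21/21 m/s
The top is descending at 10√21/21 ≈ 2.182 m/s.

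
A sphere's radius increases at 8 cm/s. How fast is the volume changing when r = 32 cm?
32768π cm³/s

V = (4/3)πr³
dV/dt = dV/dr · dr/dt = 4πr² · 8
At r = 32: dV/dt = 32768π cm³/s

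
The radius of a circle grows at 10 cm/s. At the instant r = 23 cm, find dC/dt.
20π cm/s

C = 2πr
dC/dt = 2π · dr/dt = 2π · 10 = 20π cm/s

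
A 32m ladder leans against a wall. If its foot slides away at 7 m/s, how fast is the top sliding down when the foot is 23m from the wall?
161√55/165 ≈ 7.236 m/s

x² + y² = 32²
2x·dx/dt + 2y·dy/dt = 0
dy/dt = -x/y · dx/dt = -23/(3√55) · 7 = -161√55/165 m/s
The top is descending at 161√55/165 ≈ 7.236 m/s.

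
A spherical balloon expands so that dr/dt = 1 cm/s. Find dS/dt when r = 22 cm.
176π cm²/s

S = 4πr²
dS/dt = dS/dr · dr/dt = 8πr · 1
At r = 22: dS/dt = 176π cm²/s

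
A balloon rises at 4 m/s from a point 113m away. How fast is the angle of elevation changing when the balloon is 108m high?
0.0185 rad/s

tan(θ) = y/113
sec²(θ) · dθ/dt = (1/113) · dy/dt
dθ/dt = cos²(θ)/113 · 4 = 113/(113² + 108²) · 4
dθ/dt = 0.0185 rad/s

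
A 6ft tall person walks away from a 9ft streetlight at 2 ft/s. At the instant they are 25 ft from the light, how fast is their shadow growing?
4 ft/s

By similar triangles: 9/(x+s) = 6/s
Solving: s = 6x/3
ds/dt = 6/3 · dx/dt = 2 · 2 = 4 ft/s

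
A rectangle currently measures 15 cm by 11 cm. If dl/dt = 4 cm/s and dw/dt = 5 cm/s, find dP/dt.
18 cm/s

P = 2(l + w)
dP/dt = 2(dl/dt + dw/dt) = 2(4 + 5) = 18 cm/s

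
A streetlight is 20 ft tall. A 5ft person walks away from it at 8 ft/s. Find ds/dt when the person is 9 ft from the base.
8/3 ft/s

By similar triangles: 20/(x+s) = 5/s
Solving: s = 5x/15
ds/dt = 5/15 · dx/dt = 1/3 · 8 = 8/3 ft/s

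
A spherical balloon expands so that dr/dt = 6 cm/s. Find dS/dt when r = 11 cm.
528π cm²/s

S = 4πr²
dS/dt = dS/dr · dr/dt = 8πr · 6
At r = 11: dS/dt = 528π cm²/s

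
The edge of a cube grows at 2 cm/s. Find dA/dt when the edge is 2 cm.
48 cm²/s

A = 6s²
dA/dt = 12s · ds/dt = 12·2·2 = 48 cm²/s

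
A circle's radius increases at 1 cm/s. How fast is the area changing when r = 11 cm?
22π cm²/s

A = πr²
dA/dt = 2πr · dr/dt = 2π(11)(1) = 22π cm²/s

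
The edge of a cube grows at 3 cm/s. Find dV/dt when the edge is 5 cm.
225 cm³/s

V = s³
dV/dt = 3s² · ds/dt = 3·5²·3 = 225 cm³/s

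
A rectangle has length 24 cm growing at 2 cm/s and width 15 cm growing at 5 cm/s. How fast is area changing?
150 cm²/s

A = lw
dA/dt = w·dl/dt + l·dw/dt = 15·2 + 24·5 = 150 cm²/s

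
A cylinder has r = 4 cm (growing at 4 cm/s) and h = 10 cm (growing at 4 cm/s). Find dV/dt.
384π cm³/s

V = πr²h
dV/dt = 2πrh·dr/dt + πr²·dh/dt
= 2π(4)(10)(4) + π(4)²(4)
= 384π cm³/s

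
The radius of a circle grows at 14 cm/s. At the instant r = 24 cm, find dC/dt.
28π cm/s

C = 2πr
dC/dt = 2π · dr/dt = 2π · 14 = 28π cm/s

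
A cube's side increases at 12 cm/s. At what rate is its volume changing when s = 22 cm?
17424 cm³/s

V = s³
dV/dt = 3s² · ds/dt = 3·22²·12 = 17424 cm³/s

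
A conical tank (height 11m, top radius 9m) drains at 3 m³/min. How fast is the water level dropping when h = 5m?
121/(675π) ≈ 0.05706 m/min

r/h = 9/11, so r = (9/11)h
V = (1/3)πr²h = (1/3)π((9/11)h)²h = (27/121)πh³
dV/dh = (81/121)πh²
dh/dt = (dV/dt)/(dV/dh) = -3/((81/121)π·5²) = -121/(675π) m/min
The level is dropping at 121/(675π) ≈ 0.05706 m/min.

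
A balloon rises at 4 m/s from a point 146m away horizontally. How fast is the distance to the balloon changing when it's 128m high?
256√377/1885 ≈ 2.637 m/s

z² = 146² + y²
z = √(146² + 128²) = 10√377
dz/dt = y/z · dy/dt = 128/(10√377) · 4 = 256√377/1885 ≈ 2.637 m/s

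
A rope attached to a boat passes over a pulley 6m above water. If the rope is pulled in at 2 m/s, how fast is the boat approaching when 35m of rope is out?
70√1189/1189 ≈ 2.03 m/s

rope² = x² + 6²
x = √(35² - 6²) = √1189
dx/dt = (rope/x) · d(rope)/dt = (35/√1189) · (-2) = -70√1189/1189 m/s
The boat approaches at 70√1189/1189 ≈ 2.03 m/s.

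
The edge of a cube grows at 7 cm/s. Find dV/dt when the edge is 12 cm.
3024 cm³/s

V = s³
dV/dt = 3s² · ds/dt = 3·12²·7 = 3024 cm³/s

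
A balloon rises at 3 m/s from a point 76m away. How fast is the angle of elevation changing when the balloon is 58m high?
0.024945 rad/s

tan(θ) = y/76
sec²(θ) · dθ/dt = (1/76) · dy/dt
dθ/dt = cos²(θ)/76 · 3 = 76/(76² + 58²) · 3
dθ/dt = 0.024945 rad/s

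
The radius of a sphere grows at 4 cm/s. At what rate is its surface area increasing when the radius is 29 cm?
928π cm²/s

S = 4πr²
dS/dt = dS/dr · dr/dt = 8πr · 4
At r = 29: dS/dt = 928π cm²/s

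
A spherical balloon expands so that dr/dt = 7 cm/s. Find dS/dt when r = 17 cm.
952π cm²/s

S = 4πr²
dS/dt = dS/dr · dr/dt = 8πr · 7
At r = 17: dS/dt = 952π cm²/s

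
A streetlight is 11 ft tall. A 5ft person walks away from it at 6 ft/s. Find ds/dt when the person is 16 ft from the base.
5 ft/s

By similar triangles: 11/(x+s) = 5/s
Solving: s = 5x/6
ds/dt = 5/6 · dx/dt = 5/6 · 6 = 5 ft/s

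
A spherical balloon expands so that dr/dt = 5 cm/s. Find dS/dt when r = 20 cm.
800π cm²/s

S = 4πr²
dS/dt = dS/dr · dr/dt = 8πr · 5
At r = 20: dS/dt = 800π cm²/s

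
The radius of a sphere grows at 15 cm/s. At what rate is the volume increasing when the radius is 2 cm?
240π cm³/s

V = (4/3)πr³
dV/dt = dV/dr · dr/dt = 4πr² · 15
At r = 2: dV/dt = 240π cm³/s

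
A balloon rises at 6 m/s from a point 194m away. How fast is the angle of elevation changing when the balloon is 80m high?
0.026433 rad/s

tan(θ) = y/194
sec²(θ) · dθ/dt = (1/194) · dy/dt
dθ/dt = cos²(θ)/194 · 6 = 194/(194² + 80²) · 6
dθ/dt = 0.026433 rad/s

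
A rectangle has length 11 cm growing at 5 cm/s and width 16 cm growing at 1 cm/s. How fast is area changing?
91 cm²/s

A = lw
dA/dt = w·dl/dt + l·dw/dt = 16·5 + 11·1 = 91 cm²/s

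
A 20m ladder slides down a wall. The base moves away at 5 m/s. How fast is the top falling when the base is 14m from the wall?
35√51/51 ≈ 4.901 m/s

x² + y² = 20²
2x·dx/dt + 2y·dy/dt = 0
dy/dt = -x/y · dx/dt = -14/(2√51) · 5 = -35√51/51 m/s
The top is descending at 35√51/51 ≈ 4.901 m/s.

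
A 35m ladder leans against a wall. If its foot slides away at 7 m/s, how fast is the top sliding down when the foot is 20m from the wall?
28√33/33 ≈ 4.874 m/s

x² + y² = 35²
2x·dx/dt + 2y·dy/dt = 0
dy/dt = -x/y · dx/dt = -20/(5√33) · 7 = -28√33/33 m/s
The top is descending at 28√33/33 ≈ 4.874 m/s.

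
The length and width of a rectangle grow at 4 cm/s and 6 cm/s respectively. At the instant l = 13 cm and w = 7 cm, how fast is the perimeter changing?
20 cm/s

P = 2(l + w)
dP/dt = 2(dl/dt + dw/dt) = 2(4 + 6) = 20 cm/s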